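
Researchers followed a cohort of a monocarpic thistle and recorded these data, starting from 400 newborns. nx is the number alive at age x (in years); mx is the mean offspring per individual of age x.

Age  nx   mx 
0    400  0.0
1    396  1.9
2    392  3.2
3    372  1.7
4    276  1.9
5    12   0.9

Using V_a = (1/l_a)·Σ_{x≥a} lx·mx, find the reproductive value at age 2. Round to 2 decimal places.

lx = nx/n0 = nx/400: 1, 0.99, 0.98, 0.93, 0.69, 0.03
lx·mx for x ≥ 2: 3.136, 1.581, 1.311, 0.027 → sum = 6.055
V_2 = 6.055 / l_2 = 6.055 / 0.98 = 6.178571… → 6.18

6.18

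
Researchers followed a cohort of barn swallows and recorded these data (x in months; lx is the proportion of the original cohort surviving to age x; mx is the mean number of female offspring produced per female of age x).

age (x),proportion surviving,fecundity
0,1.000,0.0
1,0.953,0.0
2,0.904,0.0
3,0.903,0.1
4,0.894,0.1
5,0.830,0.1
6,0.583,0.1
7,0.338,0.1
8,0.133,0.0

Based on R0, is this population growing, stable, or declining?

R0 = Σ lx·mx = 0 + 0 + 0 + 0.0903 + 0.0894 + 0.083 + 0.0583 + 0.0338 + 0 = 0.3548
R0 < 1, so the population is declining.

declining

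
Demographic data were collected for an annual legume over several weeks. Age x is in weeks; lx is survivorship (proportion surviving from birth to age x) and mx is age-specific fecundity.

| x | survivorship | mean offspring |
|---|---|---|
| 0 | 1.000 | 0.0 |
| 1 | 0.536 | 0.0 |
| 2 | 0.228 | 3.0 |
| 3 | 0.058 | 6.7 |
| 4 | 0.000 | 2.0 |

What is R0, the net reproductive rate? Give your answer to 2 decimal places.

lx·mx by age: 0, 0, 0.684, 0.3886, 0
R0 = Σ lx·mx = 1.0726 → 1.07

1.07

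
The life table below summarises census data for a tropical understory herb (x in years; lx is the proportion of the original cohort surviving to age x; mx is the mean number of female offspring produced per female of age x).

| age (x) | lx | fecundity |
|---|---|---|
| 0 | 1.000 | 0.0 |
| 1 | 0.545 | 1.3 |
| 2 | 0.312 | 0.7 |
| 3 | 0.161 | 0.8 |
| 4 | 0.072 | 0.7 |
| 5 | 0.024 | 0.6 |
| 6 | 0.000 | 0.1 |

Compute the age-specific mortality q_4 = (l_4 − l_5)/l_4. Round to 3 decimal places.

q_4 = (l_4 − l_5) / l_4 = (0.072 − 0.024) / 0.072
     = 0.048 / 0.072 = 0.666667… → 0.667

0.667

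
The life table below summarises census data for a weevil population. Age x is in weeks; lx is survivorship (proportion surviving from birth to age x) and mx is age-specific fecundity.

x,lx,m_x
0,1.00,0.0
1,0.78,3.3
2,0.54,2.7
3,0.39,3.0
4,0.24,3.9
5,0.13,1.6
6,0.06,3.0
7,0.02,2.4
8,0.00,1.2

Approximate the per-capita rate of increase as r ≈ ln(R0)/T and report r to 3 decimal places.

R0 = Σ lx·mx = 0 + 2.574 + 1.458 + 1.17 + 0.936 + 0.208 + 0.18 + 0.048 + 0 = 6.574
Σ x·lx·mx = 15.2; T = 15.2/6.574 = 2.31214…
r ≈ ln(R0)/T = ln(6.574)/2.31214… = 0.81445… → 0.814

0.814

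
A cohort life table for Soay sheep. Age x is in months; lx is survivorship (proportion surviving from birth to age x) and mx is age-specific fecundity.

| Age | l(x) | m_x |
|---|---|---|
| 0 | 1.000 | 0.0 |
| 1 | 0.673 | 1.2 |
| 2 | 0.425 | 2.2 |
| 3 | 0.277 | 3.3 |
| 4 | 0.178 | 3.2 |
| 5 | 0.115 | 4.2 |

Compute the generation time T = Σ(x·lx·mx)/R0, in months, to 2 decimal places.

2.73

lx·mx: 0, 0.8076, 0.935, 0.9141, 0.5696, 0.483 → R0 = 3.7093
x·lx·mx: 0, 0.8076, 1.87, 2.7423, 2.2784, 2.415 → Σ = 10.1133
T = 10.1133 / 3.7093 = 2.726471… → 2.73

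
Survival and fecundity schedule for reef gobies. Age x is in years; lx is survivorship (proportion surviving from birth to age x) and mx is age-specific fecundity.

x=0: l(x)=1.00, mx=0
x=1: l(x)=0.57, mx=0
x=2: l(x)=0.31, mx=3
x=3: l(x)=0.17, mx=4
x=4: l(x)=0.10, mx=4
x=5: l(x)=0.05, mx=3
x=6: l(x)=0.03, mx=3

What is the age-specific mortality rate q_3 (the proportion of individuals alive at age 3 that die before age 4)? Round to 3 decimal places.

q_3 = (l_3 − l_4) / l_3 = (0.17 − 0.1) / 0.17
     = 0.07 / 0.17 = 0.411765… → 0.412

0.412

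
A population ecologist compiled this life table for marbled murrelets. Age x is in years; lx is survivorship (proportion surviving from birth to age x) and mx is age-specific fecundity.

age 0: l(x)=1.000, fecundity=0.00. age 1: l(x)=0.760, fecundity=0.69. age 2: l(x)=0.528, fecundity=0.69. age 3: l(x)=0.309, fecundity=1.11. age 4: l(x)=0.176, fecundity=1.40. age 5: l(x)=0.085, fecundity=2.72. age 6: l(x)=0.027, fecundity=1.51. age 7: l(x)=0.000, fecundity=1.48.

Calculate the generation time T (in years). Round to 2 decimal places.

lx·mx: 0, 0.5244, 0.36432, 0.34299, 0.2464, 0.2312, 0.04077, 0 → R0 = 1.75008
x·lx·mx: 0, 0.5244, 0.72864, 1.02897, 0.9856, 1.156, 0.24462, 0 → Σ = 4.66823
T = 4.66823 / 1.75008 = 2.667438… → 2.67

2.67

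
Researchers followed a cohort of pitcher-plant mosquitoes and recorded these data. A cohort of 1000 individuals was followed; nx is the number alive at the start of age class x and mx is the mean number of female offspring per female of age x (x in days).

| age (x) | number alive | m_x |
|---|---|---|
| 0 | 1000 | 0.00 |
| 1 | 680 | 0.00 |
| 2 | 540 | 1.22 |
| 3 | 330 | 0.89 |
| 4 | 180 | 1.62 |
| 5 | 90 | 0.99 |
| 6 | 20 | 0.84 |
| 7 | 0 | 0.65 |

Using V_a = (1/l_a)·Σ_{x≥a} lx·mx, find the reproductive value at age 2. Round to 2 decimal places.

lx = nx/n0 = nx/1000: 1, 0.68, 0.54, 0.33, 0.18, 0.09, 0.02, 0
lx·mx for x ≥ 2: 0.6588, 0.2937, 0.2916, 0.0891, 0.0168, 0 → sum = 1.35
V_2 = 1.35 / l_2 = 1.35 / 0.54 = 2.5 → 2.50

2.50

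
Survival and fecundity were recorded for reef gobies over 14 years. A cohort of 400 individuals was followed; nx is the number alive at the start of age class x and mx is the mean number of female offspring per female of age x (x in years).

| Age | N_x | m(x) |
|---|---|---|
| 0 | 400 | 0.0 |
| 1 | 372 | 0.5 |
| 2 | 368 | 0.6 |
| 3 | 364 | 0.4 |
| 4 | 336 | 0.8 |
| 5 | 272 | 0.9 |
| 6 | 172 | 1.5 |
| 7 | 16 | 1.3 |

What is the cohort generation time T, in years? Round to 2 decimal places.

lx = nx/n0 = nx/400: 1, 0.93, 0.92, 0.91, 0.84, 0.68, 0.43, 0.04
lx·mx: 0, 0.465, 0.552, 0.364, 0.672, 0.612, 0.645, 0.052 → R0 = 3.362
x·lx·mx: 0, 0.465, 1.104, 1.092, 2.688, 3.06, 3.87, 0.364 → Σ = 12.643
T = 12.643 / 3.362 = 3.760559… → 3.76

3.76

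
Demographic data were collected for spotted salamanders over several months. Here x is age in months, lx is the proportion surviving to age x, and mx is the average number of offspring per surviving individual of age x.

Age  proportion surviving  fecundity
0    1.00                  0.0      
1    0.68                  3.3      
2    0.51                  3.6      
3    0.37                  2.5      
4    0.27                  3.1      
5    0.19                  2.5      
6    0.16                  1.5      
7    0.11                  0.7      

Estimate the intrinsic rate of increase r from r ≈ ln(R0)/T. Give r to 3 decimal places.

R0 = Σ lx·mx = 0 + 2.244 + 1.836 + 0.925 + 0.837 + 0.475 + 0.24 + 0.077 = 6.634
Σ x·lx·mx = 16.393; T = 16.393/6.634 = 2.47106…
r ≈ ln(R0)/T = ln(6.634)/2.47106… = 0.76575… → 0.766

0.766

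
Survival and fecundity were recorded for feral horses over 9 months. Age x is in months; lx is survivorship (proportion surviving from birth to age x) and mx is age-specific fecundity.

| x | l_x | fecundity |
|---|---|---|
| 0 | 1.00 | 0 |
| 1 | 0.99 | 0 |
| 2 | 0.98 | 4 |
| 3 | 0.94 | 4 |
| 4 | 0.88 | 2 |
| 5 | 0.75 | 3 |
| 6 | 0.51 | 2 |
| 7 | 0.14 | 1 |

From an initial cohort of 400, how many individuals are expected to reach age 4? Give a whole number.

Expected survivors = N0 · l_4 = 400 × 0.88 = 352 → 352

352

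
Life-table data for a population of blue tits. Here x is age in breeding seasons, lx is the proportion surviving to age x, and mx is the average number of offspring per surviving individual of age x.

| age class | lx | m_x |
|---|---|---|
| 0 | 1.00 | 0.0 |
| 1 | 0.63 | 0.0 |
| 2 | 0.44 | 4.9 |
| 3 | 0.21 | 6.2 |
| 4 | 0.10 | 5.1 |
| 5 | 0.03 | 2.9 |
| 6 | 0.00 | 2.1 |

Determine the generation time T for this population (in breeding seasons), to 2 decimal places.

lx·mx: 0, 0, 2.156, 1.302, 0.51, 0.087, 0 → R0 = 4.055
x·lx·mx: 0, 0, 4.312, 3.906, 2.04, 0.435, 0 → Σ = 10.693
T = 10.693 / 4.055 = 2.636991… → 2.64

2.64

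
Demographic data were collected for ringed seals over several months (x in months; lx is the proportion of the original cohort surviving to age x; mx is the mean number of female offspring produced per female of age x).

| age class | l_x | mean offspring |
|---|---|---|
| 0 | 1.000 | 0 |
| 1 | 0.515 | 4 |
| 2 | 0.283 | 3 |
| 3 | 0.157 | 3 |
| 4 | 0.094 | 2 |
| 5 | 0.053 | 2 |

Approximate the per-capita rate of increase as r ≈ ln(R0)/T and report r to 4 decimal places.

R0 = Σ lx·mx = 0 + 2.06 + 0.849 + 0.471 + 0.188 + 0.106 = 3.674
Σ x·lx·mx = 6.453; T = 6.453/3.674 = 1.7564…
r ≈ ln(R0)/T = ln(3.674)/1.7564… = 0.740881… → 0.7409

0.7409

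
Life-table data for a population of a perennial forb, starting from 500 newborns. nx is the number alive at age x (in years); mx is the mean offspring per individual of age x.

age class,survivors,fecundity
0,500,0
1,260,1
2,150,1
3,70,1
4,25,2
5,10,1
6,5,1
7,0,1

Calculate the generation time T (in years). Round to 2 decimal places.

1.93

lx = nx/n0 = nx/500: 1, 0.52, 0.3, 0.14, 0.05, 0.02, 0.01, 0
lx·mx: 0, 0.52, 0.3, 0.14, 0.1, 0.02, 0.01, 0 → R0 = 1.09
x·lx·mx: 0, 0.52, 0.6, 0.42, 0.4, 0.1, 0.06, 0 → Σ = 2.1
T = 2.1 / 1.09 = 1.926606… → 1.93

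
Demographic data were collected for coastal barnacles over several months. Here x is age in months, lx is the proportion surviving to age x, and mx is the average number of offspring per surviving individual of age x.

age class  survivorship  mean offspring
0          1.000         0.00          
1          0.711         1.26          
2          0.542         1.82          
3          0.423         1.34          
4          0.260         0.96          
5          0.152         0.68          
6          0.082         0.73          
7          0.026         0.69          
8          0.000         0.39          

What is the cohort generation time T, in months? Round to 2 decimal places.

2.28

lx·mx: 0, 0.89586, 0.98644, 0.56682, 0.2496, 0.10336, 0.05986, 0.01794, 0 → R0 = 2.87988
x·lx·mx: 0, 0.89586, 1.97288, 1.70046, 0.9984, 0.5168, 0.35916, 0.12558, 0 → Σ = 6.56914
T = 6.56914 / 2.87988 = 2.281046… → 2.28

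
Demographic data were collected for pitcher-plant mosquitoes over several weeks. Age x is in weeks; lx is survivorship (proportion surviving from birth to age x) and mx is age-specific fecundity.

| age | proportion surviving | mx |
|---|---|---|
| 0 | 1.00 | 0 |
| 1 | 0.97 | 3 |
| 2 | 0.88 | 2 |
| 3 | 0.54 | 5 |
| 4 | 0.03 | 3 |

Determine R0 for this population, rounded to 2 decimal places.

lx·mx by age: 0, 2.91, 1.76, 2.7, 0.09
R0 = Σ lx·mx = 7.46 → 7.46

7.46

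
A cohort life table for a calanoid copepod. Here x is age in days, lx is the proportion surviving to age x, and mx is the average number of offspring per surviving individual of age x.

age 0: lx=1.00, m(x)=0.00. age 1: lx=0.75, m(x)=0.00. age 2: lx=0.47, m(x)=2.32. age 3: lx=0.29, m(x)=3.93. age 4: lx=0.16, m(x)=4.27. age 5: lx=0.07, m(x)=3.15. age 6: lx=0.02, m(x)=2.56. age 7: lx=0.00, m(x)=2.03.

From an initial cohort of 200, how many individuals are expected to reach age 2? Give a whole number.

Expected survivors = N0 · l_2 = 200 × 0.47 = 94 → 94

94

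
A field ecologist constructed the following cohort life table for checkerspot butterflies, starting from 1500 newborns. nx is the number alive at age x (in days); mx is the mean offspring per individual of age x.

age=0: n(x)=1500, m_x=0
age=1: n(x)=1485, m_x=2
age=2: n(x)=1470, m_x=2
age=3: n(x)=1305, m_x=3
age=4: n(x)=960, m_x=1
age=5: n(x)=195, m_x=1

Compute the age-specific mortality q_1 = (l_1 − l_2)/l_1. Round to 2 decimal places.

lx = nx/n0 = nx/1500: 1, 0.99, 0.98, 0.87, 0.64, 0.13
q_1 = (l_1 − l_2) / l_1 = (0.99 − 0.98) / 0.99
     = 0.01 / 0.99 = 0.010101… → 0.01

0.01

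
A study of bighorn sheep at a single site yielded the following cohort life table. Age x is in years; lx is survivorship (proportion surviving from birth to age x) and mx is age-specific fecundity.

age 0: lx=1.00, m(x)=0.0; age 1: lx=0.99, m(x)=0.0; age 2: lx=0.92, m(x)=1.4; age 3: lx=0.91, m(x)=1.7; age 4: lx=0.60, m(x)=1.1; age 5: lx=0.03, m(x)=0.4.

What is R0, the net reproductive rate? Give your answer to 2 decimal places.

lx·mx by age: 0, 0, 1.288, 1.547, 0.66, 0.012
R0 = Σ lx·mx = 3.507 → 3.51

3.51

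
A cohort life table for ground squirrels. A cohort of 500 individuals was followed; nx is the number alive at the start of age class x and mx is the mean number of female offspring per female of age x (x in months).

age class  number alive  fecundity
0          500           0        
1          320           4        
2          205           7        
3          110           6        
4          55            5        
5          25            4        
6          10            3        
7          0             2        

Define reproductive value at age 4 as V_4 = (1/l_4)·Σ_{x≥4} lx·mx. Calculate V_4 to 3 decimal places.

lx = nx/n0 = nx/500: 1, 0.64, 0.41, 0.22, 0.11, 0.05, 0.02, 0
lx·mx for x ≥ 4: 0.55, 0.2, 0.06, 0 → sum = 0.81
V_4 = 0.81 / l_4 = 0.81 / 0.11 = 7.363636… → 7.364

7.364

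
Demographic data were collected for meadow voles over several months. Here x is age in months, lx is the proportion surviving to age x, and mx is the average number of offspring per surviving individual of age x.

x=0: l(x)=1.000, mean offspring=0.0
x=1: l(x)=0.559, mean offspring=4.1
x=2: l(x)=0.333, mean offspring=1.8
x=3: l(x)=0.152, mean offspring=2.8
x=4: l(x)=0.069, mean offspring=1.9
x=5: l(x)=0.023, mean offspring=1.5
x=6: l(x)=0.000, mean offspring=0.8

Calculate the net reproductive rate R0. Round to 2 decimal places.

3.48

lx·mx by age: 0, 2.2919, 0.5994, 0.4256, 0.1311, 0.0345, 0
R0 = Σ lx·mx = 3.4825 → 3.48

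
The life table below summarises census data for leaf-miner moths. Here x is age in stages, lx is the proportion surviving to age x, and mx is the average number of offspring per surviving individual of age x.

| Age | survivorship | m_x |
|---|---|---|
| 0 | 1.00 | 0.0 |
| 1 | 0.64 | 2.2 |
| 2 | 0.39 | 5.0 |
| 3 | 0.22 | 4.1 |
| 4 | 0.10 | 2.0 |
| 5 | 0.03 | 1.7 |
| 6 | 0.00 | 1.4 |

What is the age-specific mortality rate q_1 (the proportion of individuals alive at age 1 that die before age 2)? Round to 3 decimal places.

0.391

q_1 = (l_1 − l_2) / l_1 = (0.64 − 0.39) / 0.64
     = 0.25 / 0.64 = 0.390625 → 0.391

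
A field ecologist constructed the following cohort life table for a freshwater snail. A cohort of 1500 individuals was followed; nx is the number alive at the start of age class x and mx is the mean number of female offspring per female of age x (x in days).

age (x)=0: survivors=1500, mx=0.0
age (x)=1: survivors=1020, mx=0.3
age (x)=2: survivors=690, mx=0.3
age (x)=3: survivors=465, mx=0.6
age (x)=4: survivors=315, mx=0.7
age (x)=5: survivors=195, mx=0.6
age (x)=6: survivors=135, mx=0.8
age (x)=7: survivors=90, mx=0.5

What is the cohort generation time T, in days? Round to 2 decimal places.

3.11

lx = nx/n0 = nx/1500: 1, 0.68, 0.46, 0.31, 0.21, 0.13, 0.09, 0.06
lx·mx: 0, 0.204, 0.138, 0.186, 0.147, 0.078, 0.072, 0.03 → R0 = 0.855
x·lx·mx: 0, 0.204, 0.276, 0.558, 0.588, 0.39, 0.432, 0.21 → Σ = 2.658
T = 2.658 / 0.855 = 3.108772… → 3.11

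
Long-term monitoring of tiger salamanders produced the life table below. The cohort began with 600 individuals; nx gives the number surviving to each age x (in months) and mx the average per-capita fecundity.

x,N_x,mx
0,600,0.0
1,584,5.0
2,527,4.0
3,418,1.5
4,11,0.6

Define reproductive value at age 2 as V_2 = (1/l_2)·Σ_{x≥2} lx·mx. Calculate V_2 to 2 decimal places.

5.20

lx = nx/n0 = nx/600: 1, 0.97333…, 0.87833…, 0.69667…, 0.01833…
lx·mx for x ≥ 2: 3.513333…, 1.045…, 0.011… → sum = 4.569333…
V_2 = 4.569333… / l_2 = 4.569333… / 0.878333… = 5.202277… → 5.20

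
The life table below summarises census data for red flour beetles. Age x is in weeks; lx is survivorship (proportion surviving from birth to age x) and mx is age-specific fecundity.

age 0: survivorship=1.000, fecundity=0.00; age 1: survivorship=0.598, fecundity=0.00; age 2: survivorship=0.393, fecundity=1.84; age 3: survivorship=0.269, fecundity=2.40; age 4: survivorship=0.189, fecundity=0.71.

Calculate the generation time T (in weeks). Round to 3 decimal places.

lx·mx: 0, 0, 0.72312, 0.6456, 0.13419 → R0 = 1.50291
x·lx·mx: 0, 0, 1.44624, 1.9368, 0.53676 → Σ = 3.9198
T = 3.9198 / 1.50291 = 2.60814… → 2.608

2.608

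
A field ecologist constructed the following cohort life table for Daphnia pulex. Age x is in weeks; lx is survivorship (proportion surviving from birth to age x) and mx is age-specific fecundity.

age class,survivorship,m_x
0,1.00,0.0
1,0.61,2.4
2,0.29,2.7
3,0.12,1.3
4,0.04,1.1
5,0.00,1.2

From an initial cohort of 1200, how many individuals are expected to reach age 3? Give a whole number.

Expected survivors = N0 · l_3 = 1200 × 0.12 = 144 → 144

144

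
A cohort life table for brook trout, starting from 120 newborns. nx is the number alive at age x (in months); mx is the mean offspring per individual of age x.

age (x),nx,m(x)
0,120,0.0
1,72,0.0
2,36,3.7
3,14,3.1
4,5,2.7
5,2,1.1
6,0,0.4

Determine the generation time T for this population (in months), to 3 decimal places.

2.400

lx = nx/n0 = nx/120: 1, 0.6, 0.3, 0.11667…, 0.04167…, 0.01667…, 0
lx·mx: 0, 0, 1.11, 0.361667…, 0.1125…, 0.018333…, 0 → R0 = 1.6025…
x·lx·mx: 0, 0, 2.22, 1.085…, 0.45…, 0.091667…, 0 → Σ = 3.846667…
T = 3.846667… / 1.6025… = 2.400416… → 2.400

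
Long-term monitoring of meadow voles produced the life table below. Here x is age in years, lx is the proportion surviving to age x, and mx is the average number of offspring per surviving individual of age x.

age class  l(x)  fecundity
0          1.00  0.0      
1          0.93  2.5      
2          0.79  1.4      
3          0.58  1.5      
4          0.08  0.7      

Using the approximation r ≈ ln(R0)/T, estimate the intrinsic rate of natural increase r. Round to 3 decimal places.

R0 = Σ lx·mx = 0 + 2.325 + 1.106 + 0.87 + 0.056 = 4.357
Σ x·lx·mx = 7.371; T = 7.371/4.357 = 1.69176…
r ≈ ln(R0)/T = ln(4.357)/1.69176… = 0.86997… → 0.870

0.870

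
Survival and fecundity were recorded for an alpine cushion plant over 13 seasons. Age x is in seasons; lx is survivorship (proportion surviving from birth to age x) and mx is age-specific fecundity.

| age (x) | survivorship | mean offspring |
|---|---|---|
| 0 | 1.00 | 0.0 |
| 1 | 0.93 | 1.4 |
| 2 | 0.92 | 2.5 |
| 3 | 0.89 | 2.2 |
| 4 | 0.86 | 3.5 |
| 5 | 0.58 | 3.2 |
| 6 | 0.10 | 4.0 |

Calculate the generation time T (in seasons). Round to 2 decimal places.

3.28

lx·mx: 0, 1.302, 2.3, 1.958, 3.01, 1.856, 0.4 → R0 = 10.826
x·lx·mx: 0, 1.302, 4.6, 5.874, 12.04, 9.28, 2.4 → Σ = 35.496
T = 35.496 / 10.826 = 3.278773… → 3.28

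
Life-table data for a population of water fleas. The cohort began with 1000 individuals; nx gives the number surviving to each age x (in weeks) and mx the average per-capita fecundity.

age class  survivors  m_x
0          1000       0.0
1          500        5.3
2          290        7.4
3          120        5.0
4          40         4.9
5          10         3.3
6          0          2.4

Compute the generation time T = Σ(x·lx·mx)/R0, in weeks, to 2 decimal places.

1.72

lx = nx/n0 = nx/1000: 1, 0.5, 0.29, 0.12, 0.04, 0.01, 0
lx·mx: 0, 2.65, 2.146, 0.6, 0.196, 0.033, 0 → R0 = 5.625
x·lx·mx: 0, 2.65, 4.292, 1.8, 0.784, 0.165, 0 → Σ = 9.691
T = 9.691 / 5.625 = 1.722844… → 1.72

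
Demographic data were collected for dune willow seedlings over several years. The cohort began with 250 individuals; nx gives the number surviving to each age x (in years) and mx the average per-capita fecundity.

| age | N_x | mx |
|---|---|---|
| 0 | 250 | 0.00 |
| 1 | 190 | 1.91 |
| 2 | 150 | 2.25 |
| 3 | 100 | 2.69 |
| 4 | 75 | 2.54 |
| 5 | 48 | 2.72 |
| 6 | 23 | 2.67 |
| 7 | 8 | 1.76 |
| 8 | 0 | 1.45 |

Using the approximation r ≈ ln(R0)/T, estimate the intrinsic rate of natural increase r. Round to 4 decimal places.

0.6224

lx = nx/n0 = nx/250: 1, 0.76, 0.6, 0.4, 0.3, 0.192, 0.092, 0.032, 0
R0 = Σ lx·mx = 0 + 1.4516 + 1.35 + 1.076 + 0.762 + 0.52224 + 0.24564 + 0.05632 + 0 = 5.4638
Σ x·lx·mx = 14.90688; T = 14.90688/5.4638 = 2.7283…
r ≈ ln(R0)/T = ln(5.4638)/2.7283… = 0.622419… → 0.6224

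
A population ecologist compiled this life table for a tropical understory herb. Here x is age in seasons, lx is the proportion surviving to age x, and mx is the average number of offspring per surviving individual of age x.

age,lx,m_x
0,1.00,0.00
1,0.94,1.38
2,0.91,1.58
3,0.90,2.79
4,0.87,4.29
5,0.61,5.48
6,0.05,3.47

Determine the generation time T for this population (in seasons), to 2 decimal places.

3.55

lx·mx: 0, 1.2972, 1.4378, 2.511, 3.7323, 3.3428, 0.1735 → R0 = 12.4946
x·lx·mx: 0, 1.2972, 2.8756, 7.533, 14.9292, 16.714, 1.041 → Σ = 44.39
T = 44.39 / 12.4946 = 3.552735… → 3.55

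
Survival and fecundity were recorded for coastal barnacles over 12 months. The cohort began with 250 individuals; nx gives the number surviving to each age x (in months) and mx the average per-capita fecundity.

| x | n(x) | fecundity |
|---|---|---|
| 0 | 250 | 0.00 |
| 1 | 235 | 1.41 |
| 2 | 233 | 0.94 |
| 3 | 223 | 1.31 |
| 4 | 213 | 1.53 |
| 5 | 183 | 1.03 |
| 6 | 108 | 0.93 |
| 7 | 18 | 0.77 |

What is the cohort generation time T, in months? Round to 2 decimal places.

lx = nx/n0 = nx/250: 1, 0.94, 0.932, 0.892, 0.852, 0.732, 0.432, 0.072
lx·mx: 0, 1.3254, 0.87608, 1.16852, 1.30356, 0.75396, 0.40176, 0.05544 → R0 = 5.88472
x·lx·mx: 0, 1.3254, 1.75216, 3.50556, 5.21424, 3.7698, 2.41056, 0.38808 → Σ = 18.3658
T = 18.3658 / 5.88472 = 3.12093… → 3.12

3.12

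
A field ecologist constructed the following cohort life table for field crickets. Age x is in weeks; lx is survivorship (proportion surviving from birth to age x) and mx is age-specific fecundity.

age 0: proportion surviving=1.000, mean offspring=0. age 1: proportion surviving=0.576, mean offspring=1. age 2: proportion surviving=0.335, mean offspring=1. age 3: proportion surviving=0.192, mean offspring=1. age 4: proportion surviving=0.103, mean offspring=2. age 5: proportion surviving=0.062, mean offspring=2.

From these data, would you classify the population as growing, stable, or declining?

growing

R0 = Σ lx·mx = 0 + 0.576 + 0.335 + 0.192 + 0.206 + 0.124 = 1.433
R0 > 1, so the population is growing.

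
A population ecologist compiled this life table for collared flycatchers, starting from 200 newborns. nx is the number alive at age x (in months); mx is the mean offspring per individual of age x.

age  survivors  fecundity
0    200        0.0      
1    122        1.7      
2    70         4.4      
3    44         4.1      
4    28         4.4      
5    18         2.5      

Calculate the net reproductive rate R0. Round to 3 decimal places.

lx = nx/n0 = nx/200: 1, 0.61, 0.35, 0.22, 0.14, 0.09
lx·mx by age: 0, 1.037, 1.54, 0.902, 0.616, 0.225
R0 = Σ lx·mx = 4.32 → 4.320

4.320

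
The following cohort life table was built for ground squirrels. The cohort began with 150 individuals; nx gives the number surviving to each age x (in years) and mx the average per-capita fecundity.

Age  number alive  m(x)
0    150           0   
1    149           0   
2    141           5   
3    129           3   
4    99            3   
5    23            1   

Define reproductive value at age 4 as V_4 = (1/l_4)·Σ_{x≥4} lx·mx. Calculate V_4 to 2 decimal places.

3.23

lx = nx/n0 = nx/150: 1, 0.99333…, 0.94, 0.86, 0.66, 0.15333…
lx·mx for x ≥ 4: 1.98, 0.153333… → sum = 2.133333…
V_4 = 2.133333… / l_4 = 2.133333… / 0.66 = 3.232323… → 3.23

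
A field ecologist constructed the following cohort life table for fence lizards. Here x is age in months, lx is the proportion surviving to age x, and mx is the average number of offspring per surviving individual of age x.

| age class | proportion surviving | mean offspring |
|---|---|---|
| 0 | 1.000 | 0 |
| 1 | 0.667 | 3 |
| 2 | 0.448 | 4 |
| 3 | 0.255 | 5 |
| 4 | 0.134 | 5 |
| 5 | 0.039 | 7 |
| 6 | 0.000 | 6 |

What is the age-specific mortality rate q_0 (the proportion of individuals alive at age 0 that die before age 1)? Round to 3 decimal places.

0.333

q_0 = (l_0 − l_1) / l_0 = (1 − 0.667) / 1
     = 0.333 / 1 = 0.333 → 0.333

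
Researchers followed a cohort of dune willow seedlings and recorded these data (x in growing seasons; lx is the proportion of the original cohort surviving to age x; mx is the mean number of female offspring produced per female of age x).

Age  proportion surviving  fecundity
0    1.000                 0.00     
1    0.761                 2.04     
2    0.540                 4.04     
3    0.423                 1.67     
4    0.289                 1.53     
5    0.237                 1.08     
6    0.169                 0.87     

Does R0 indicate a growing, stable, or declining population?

growing

R0 = Σ lx·mx = 0 + 1.55244 + 2.1816 + 0.70641 + 0.44217 + 0.25596 + 0.14703 = 5.28561
R0 > 1, so the population is growing.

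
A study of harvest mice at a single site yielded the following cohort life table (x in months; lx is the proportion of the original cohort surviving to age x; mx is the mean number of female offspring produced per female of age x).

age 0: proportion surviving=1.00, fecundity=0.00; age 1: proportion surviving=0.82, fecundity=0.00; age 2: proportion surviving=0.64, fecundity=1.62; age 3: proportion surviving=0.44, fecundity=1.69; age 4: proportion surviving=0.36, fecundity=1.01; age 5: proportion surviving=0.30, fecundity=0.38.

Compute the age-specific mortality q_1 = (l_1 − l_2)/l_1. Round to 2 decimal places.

0.22

q_1 = (l_1 − l_2) / l_1 = (0.82 − 0.64) / 0.82
     = 0.18 / 0.82 = 0.219512… → 0.22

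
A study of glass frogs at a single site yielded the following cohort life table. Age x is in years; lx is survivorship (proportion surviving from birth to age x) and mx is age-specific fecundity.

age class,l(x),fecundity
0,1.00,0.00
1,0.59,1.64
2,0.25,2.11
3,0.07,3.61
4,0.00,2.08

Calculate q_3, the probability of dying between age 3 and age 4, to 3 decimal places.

1.000

q_3 = (l_3 − l_4) / l_3 = (0.07 − 0) / 0.07
     = 0.07 / 0.07 = 1 → 1.000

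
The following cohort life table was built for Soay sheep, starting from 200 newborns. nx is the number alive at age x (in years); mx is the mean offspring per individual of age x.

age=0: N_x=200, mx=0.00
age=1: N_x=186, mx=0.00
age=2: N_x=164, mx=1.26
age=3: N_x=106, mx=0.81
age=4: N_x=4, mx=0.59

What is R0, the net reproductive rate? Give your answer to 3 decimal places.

lx = nx/n0 = nx/200: 1, 0.93, 0.82, 0.53, 0.02
lx·mx by age: 0, 0, 1.0332, 0.4293, 0.0118
R0 = Σ lx·mx = 1.4743 → 1.474

1.474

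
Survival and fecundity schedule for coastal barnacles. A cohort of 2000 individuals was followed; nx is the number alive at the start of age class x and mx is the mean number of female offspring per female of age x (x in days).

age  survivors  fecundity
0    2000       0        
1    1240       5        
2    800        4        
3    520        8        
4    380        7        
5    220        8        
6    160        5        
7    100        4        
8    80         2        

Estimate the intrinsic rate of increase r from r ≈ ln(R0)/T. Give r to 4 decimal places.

0.8218

lx = nx/n0 = nx/2000: 1, 0.62, 0.4, 0.26, 0.19, 0.11, 0.08, 0.05, 0.04
R0 = Σ lx·mx = 0 + 3.1 + 1.6 + 2.08 + 1.33 + 0.88 + 0.4 + 0.2 + 0.08 = 9.67
Σ x·lx·mx = 26.7; T = 26.7/9.67 = 2.76112…
r ≈ ln(R0)/T = ln(9.67)/2.76112… = 0.821779… → 0.8218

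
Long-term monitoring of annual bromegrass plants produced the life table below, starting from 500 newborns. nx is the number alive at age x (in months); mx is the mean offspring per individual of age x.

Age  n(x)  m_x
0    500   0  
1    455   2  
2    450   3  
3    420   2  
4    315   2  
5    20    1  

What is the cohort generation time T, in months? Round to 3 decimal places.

2.333

lx = nx/n0 = nx/500: 1, 0.91, 0.9, 0.84, 0.63, 0.04
lx·mx: 0, 1.82, 2.7, 1.68, 1.26, 0.04 → R0 = 7.5
x·lx·mx: 0, 1.82, 5.4, 5.04, 5.04, 0.2 → Σ = 17.5
T = 17.5 / 7.5 = 2.333333… → 2.333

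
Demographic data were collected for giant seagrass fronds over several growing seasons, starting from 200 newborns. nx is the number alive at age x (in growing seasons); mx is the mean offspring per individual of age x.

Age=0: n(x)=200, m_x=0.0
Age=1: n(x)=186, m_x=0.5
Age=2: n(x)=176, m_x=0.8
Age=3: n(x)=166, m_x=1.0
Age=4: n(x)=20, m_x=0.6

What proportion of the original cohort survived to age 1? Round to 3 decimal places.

0.930

l_1 = n_1/n_0 = 186/200 = 0.93 → 0.930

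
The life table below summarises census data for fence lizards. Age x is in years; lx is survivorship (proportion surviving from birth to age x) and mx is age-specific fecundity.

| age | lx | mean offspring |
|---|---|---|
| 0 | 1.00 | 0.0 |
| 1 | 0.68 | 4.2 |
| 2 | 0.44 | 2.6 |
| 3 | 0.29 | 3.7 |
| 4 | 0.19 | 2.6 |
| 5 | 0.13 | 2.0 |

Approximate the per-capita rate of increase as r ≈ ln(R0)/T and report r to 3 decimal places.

R0 = Σ lx·mx = 0 + 2.856 + 1.144 + 1.073 + 0.494 + 0.26 = 5.827
Σ x·lx·mx = 11.639; T = 11.639/5.827 = 1.99743…
r ≈ ln(R0)/T = ln(5.827)/1.99743… = 0.88239… → 0.882

0.882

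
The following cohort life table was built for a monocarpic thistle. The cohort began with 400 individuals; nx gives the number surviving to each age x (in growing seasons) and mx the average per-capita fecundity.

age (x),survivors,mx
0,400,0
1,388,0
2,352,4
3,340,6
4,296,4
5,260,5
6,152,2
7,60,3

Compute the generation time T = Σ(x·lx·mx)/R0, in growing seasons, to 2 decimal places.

lx = nx/n0 = nx/400: 1, 0.97, 0.88, 0.85, 0.74, 0.65, 0.38, 0.15
lx·mx: 0, 0, 3.52, 5.1, 2.96, 3.25, 0.76, 0.45 → R0 = 16.04
x·lx·mx: 0, 0, 7.04, 15.3, 11.84, 16.25, 4.56, 3.15 → Σ = 58.14
T = 58.14 / 16.04 = 3.624688… → 3.62

3.62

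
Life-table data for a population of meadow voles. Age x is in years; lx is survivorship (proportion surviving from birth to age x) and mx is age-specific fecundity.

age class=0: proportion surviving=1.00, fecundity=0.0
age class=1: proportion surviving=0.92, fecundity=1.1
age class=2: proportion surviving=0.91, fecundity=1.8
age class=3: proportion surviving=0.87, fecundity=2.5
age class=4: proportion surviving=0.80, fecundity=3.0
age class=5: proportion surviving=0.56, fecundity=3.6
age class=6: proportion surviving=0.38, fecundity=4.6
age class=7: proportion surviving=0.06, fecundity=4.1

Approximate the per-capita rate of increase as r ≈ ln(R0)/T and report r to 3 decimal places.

R0 = Σ lx·mx = 0 + 1.012 + 1.638 + 2.175 + 2.4 + 2.016 + 1.748 + 0.246 = 11.235
Σ x·lx·mx = 42.703; T = 42.703/11.235 = 3.80089…
r ≈ ln(R0)/T = ln(11.235)/3.80089… = 0.63644… → 0.636

0.636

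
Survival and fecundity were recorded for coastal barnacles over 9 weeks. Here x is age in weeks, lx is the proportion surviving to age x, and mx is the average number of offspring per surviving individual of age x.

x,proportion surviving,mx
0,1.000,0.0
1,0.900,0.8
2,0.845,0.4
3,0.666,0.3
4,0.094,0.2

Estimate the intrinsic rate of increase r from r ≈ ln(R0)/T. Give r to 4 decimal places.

R0 = Σ lx·mx = 0 + 0.72 + 0.338 + 0.1998 + 0.0188 = 1.2766
Σ x·lx·mx = 2.0706; T = 2.0706/1.2766 = 1.62196…
r ≈ ln(R0)/T = ln(1.2766)/1.62196… = 0.150558… → 0.1506

0.1506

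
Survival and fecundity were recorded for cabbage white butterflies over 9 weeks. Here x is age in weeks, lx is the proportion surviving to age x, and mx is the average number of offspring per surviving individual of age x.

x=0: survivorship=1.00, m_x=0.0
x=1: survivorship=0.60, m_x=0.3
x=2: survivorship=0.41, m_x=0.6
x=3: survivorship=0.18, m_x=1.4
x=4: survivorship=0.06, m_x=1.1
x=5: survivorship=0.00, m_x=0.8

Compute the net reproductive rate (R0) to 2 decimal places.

lx·mx by age: 0, 0.18, 0.246, 0.252, 0.066, 0
R0 = Σ lx·mx = 0.744 → 0.74

0.74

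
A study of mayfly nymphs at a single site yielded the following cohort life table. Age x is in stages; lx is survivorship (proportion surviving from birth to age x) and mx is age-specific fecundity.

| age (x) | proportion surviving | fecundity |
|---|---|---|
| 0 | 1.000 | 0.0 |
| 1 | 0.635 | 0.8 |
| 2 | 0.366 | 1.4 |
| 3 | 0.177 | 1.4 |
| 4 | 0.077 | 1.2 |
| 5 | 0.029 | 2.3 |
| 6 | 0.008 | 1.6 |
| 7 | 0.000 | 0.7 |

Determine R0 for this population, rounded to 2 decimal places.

1.44

lx·mx by age: 0, 0.508, 0.5124, 0.2478, 0.0924, 0.0667, 0.0128, 0
R0 = Σ lx·mx = 1.4401 → 1.44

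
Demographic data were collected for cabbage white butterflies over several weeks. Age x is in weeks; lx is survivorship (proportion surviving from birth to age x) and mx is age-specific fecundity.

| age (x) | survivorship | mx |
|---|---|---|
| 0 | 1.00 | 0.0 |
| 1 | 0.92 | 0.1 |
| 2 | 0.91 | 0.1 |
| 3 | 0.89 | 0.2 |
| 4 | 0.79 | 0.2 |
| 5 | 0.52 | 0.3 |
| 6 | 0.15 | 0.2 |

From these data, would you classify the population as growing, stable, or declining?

R0 = Σ lx·mx = 0 + 0.092 + 0.091 + 0.178 + 0.158 + 0.156 + 0.03 = 0.705
R0 < 1, so the population is declining.

declining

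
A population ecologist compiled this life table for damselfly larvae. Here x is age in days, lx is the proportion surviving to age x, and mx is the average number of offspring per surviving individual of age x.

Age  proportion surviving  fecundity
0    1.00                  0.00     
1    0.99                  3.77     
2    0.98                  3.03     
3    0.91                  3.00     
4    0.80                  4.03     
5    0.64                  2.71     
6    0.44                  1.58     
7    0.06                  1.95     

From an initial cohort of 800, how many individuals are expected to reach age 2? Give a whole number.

Expected survivors = N0 · l_2 = 800 × 0.98 = 784 → 784

784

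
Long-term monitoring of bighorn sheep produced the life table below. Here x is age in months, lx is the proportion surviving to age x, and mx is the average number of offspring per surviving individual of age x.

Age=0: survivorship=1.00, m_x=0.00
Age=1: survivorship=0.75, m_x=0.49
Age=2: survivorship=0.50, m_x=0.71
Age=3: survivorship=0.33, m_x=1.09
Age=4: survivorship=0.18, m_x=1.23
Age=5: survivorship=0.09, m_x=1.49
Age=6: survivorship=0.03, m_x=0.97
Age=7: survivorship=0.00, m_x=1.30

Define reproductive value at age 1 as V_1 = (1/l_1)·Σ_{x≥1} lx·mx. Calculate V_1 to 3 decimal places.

lx·mx for x ≥ 1: 0.3675, 0.355, 0.3597, 0.2214, 0.1341, 0.0291, 0 → sum = 1.4668
V_1 = 1.4668 / l_1 = 1.4668 / 0.75 = 1.955733… → 1.956

1.956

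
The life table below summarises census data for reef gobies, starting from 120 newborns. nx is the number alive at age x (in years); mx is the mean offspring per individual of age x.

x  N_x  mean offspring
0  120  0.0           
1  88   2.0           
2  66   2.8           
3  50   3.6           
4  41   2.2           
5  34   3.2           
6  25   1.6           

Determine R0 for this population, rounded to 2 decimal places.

6.50

lx = nx/n0 = nx/120: 1, 0.73333…, 0.55, 0.41667…, 0.34167…, 0.28333…, 0.20833…
lx·mx by age: 0, 1.466667…, 1.54, 1.5…, 0.751667…, 0.906667…, 0.333333…
R0 = Σ lx·mx = 6.498333… → 6.50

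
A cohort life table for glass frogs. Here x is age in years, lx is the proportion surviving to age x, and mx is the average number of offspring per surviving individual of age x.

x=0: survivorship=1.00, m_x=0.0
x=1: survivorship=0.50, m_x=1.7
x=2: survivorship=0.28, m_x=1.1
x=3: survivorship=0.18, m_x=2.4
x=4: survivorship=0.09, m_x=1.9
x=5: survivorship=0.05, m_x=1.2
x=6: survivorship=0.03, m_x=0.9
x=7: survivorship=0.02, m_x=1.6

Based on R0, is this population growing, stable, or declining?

R0 = Σ lx·mx = 0 + 0.85 + 0.308 + 0.432 + 0.171 + 0.06 + 0.027 + 0.032 = 1.88
R0 > 1, so the population is growing.

growing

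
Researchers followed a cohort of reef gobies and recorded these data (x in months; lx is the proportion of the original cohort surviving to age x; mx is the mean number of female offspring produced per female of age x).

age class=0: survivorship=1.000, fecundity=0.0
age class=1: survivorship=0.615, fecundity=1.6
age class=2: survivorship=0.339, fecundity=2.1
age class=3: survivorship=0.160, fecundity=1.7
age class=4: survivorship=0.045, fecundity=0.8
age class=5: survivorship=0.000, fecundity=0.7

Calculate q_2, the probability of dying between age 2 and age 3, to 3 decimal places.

q_2 = (l_2 − l_3) / l_2 = (0.339 − 0.16) / 0.339
     = 0.179 / 0.339 = 0.528024… → 0.528

0.528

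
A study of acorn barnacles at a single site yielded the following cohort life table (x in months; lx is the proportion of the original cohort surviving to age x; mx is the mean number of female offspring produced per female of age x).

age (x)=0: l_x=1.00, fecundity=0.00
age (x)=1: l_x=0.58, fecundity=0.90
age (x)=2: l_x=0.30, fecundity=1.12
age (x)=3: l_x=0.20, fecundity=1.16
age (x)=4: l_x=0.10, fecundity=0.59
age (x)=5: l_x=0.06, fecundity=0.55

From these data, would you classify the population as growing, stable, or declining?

growing

R0 = Σ lx·mx = 0 + 0.522 + 0.336 + 0.232 + 0.059 + 0.033 = 1.182
R0 > 1, so the population is growing.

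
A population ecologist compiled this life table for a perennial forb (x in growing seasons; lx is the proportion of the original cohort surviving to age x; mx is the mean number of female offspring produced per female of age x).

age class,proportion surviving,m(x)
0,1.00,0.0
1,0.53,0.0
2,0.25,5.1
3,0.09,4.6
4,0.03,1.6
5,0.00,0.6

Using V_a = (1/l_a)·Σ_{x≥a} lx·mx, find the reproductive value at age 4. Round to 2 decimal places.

lx·mx for x ≥ 4: 0.048, 0 → sum = 0.048
V_4 = 0.048 / l_4 = 0.048 / 0.03 = 1.6 → 1.60

1.60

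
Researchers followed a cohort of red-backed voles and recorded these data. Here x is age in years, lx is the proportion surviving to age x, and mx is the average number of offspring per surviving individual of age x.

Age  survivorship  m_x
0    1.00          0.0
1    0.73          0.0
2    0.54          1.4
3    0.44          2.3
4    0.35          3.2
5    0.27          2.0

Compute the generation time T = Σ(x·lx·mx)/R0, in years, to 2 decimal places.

lx·mx: 0, 0, 0.756, 1.012, 1.12, 0.54 → R0 = 3.428
x·lx·mx: 0, 0, 1.512, 3.036, 4.48, 2.7 → Σ = 11.728
T = 11.728 / 3.428 = 3.421237… → 3.42

3.42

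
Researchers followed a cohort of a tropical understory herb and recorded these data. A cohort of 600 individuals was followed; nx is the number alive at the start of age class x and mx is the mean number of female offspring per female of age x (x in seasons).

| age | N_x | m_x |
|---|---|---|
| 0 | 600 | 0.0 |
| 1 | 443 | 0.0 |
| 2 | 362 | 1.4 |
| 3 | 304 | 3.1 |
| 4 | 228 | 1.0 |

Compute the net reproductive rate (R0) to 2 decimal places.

lx = nx/n0 = nx/600: 1, 0.73833…, 0.60333…, 0.50667…, 0.38
lx·mx by age: 0, 0, 0.844667…, 1.570667…, 0.38
R0 = Σ lx·mx = 2.795333… → 2.80

2.80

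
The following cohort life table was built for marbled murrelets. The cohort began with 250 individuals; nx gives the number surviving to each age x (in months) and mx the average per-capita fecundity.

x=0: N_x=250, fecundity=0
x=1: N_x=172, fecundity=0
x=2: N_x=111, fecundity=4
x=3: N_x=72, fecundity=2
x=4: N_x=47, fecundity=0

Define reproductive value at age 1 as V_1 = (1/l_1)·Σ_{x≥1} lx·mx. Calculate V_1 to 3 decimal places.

lx = nx/n0 = nx/250: 1, 0.688, 0.444, 0.288, 0.188
lx·mx for x ≥ 1: 0, 1.776, 0.576, 0 → sum = 2.352
V_1 = 2.352 / l_1 = 2.352 / 0.688 = 3.418605… → 3.419

3.419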